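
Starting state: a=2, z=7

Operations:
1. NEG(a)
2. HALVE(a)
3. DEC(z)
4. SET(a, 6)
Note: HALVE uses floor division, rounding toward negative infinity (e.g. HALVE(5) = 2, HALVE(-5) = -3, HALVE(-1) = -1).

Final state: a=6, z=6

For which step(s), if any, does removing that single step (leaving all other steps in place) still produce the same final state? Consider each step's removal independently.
Step(s) 1, 2

Testing removal of each single step:
Without step 1: final = a=6, z=6 (same)
Without step 2: final = a=6, z=6 (same)
Without step 3: final = a=6, z=7 (different)
Without step 4: final = a=-1, z=6 (different)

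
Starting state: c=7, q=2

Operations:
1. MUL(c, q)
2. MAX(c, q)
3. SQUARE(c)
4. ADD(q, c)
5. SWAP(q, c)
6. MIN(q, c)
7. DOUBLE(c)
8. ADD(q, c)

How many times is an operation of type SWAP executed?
1

Counting SWAP operations:
Step 5: SWAP(q, c) ← SWAP
Total: 1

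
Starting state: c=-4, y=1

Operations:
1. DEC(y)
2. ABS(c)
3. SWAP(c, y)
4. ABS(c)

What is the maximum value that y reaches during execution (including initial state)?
4

Values of y at each step:
Initial: y = 1
After step 1: y = 0
After step 2: y = 0
After step 3: y = 4 ← maximum
After step 4: y = 4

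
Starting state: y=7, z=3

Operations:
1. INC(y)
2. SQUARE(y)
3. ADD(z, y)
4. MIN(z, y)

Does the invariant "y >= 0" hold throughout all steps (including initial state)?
Yes

The invariant holds at every step.

State at each step:
Initial: y=7, z=3
After step 1: y=8, z=3
After step 2: y=64, z=3
After step 3: y=64, z=67
After step 4: y=64, z=64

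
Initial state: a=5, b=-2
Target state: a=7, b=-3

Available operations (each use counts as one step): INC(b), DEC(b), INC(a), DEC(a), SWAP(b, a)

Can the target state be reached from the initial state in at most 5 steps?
Yes

Path (3 steps): DEC(b) → INC(a) → INC(a)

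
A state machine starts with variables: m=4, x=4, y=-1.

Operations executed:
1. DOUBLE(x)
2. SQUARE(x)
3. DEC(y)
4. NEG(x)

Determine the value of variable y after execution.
y = -2

Tracing execution:
Step 1: DOUBLE(x) → y = -1
Step 2: SQUARE(x) → y = -1
Step 3: DEC(y) → y = -2
Step 4: NEG(x) → y = -2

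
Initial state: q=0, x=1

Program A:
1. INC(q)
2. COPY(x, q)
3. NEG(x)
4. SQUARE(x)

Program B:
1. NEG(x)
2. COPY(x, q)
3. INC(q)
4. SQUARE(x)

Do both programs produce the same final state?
No

Program A final state: q=1, x=1
Program B final state: q=1, x=0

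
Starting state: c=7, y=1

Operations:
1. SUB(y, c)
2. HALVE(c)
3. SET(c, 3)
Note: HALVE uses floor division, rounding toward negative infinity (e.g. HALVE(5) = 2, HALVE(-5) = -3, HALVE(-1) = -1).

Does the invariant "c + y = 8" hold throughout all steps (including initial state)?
No, violated after step 1

The invariant is violated after step 1.

State at each step:
Initial: c=7, y=1
After step 1: c=7, y=-6
After step 2: c=3, y=-6
After step 3: c=3, y=-6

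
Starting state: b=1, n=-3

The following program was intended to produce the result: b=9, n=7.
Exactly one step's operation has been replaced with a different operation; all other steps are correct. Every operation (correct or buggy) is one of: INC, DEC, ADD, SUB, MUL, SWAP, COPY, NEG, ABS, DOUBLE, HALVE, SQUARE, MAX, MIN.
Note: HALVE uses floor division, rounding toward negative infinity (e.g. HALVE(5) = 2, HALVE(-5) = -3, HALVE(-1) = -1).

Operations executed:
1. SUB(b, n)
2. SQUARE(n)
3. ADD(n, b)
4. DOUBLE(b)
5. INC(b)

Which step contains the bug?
Step 2

Trace with buggy code:
Initial: b=1, n=-3
After step 1: b=4, n=-3
After step 2: b=4, n=9
After step 3: b=4, n=13
After step 4: b=8, n=13
After step 5: b=9, n=13
Actual final b=9, n=13 ≠ expected b=9, n=7.
Step 2 is the only position where a single-operation replacement can produce the expected result.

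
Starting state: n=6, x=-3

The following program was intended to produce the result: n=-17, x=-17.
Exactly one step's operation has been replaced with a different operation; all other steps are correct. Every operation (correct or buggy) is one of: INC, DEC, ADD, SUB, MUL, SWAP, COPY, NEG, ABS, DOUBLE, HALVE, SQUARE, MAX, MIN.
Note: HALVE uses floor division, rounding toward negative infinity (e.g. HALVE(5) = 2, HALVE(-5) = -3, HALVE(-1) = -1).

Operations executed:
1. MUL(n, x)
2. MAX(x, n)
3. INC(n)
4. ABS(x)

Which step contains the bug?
Step 4

Trace with buggy code:
Initial: n=6, x=-3
After step 1: n=-18, x=-3
After step 2: n=-18, x=-3
After step 3: n=-17, x=-3
After step 4: n=-17, x=3
Actual final n=-17, x=3 ≠ expected n=-17, x=-17.
Step 4 is the only position where a single-operation replacement can produce the expected result.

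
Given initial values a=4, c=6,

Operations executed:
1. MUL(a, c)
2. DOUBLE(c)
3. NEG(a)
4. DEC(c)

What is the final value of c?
c = 11

Tracing execution:
Step 1: MUL(a, c) → c = 6
Step 2: DOUBLE(c) → c = 12
Step 3: NEG(a) → c = 12
Step 4: DEC(c) → c = 11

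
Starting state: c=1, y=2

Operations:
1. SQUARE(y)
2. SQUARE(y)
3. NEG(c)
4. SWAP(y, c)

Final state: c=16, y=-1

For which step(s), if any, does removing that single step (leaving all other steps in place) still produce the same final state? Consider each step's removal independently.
None - removing any single step changes the final result

Testing removal of each single step:
Without step 1: final = c=4, y=-1 (different)
Without step 2: final = c=4, y=-1 (different)
Without step 3: final = c=16, y=1 (different)
Without step 4: final = c=-1, y=16 (different)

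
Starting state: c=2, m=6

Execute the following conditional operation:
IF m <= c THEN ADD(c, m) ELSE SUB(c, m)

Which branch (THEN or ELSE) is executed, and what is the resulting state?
Branch: ELSE, Final state: c=-4, m=6

Evaluating condition: m <= c
m = 6, c = 2
Condition is False, so ELSE branch executes
After SUB(c, m): c=-4, m=6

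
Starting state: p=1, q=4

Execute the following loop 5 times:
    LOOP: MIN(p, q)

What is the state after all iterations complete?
p=1, q=4

Iteration trace:
Start: p=1, q=4
After iteration 1: p=1, q=4
After iteration 2: p=1, q=4
After iteration 3: p=1, q=4
After iteration 4: p=1, q=4
After iteration 5: p=1, q=4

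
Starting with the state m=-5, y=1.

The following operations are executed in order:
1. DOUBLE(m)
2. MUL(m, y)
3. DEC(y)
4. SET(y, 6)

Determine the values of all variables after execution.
{m: -10, y: 6}

Step-by-step execution:
Initial: m=-5, y=1
After step 1 (DOUBLE(m)): m=-10, y=1
After step 2 (MUL(m, y)): m=-10, y=1
After step 3 (DEC(y)): m=-10, y=0
After step 4 (SET(y, 6)): m=-10, y=6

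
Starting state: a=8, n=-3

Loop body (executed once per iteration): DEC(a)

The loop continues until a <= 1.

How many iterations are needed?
7

Tracing iterations:
Initial: a=8, n=-3
After iteration 1: a=7, n=-3
After iteration 2: a=6, n=-3
After iteration 3: a=5, n=-3
After iteration 4: a=4, n=-3
After iteration 5: a=3, n=-3
After iteration 6: a=2, n=-3
After iteration 7: a=1, n=-3
a <= 1 now holds, so the loop exits after 7 iterations.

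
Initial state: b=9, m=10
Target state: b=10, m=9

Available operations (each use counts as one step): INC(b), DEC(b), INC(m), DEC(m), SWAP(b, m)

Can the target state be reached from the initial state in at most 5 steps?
Yes

Path (1 step): SWAP(b, m)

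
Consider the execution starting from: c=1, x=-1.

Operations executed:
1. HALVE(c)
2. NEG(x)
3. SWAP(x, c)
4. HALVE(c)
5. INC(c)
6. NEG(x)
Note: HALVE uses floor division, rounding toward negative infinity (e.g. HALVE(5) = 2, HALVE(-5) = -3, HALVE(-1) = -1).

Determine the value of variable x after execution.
x = 0

Tracing execution:
Step 1: HALVE(c) → x = -1
Step 2: NEG(x) → x = 1
Step 3: SWAP(x, c) → x = 0
Step 4: HALVE(c) → x = 0
Step 5: INC(c) → x = 0
Step 6: NEG(x) → x = 0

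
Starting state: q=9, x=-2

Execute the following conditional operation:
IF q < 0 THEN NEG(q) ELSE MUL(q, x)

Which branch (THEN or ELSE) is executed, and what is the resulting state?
Branch: ELSE, Final state: q=-18, x=-2

Evaluating condition: q < 0
q = 9
Condition is False, so ELSE branch executes
After MUL(q, x): q=-18, x=-2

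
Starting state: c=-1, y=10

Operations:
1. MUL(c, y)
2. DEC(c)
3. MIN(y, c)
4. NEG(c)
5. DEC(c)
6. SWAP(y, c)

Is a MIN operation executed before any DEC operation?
No

First MIN: step 3
First DEC: step 2
Since 3 > 2, DEC comes first.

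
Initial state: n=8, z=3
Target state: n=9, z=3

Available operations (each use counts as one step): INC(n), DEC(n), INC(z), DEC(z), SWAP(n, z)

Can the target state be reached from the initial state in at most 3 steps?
Yes

Path (1 step): INC(n)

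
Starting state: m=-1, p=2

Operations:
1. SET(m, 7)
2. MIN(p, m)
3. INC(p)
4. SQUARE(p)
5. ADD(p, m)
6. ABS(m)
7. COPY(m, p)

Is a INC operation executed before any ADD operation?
Yes

First INC: step 3
First ADD: step 5
Since 3 < 5, INC comes first.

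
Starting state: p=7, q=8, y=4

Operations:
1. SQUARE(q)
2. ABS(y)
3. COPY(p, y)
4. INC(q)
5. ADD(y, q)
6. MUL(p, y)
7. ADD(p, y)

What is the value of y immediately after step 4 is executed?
y = 4

Tracing y through execution:
Initial: y = 4
After step 1 (SQUARE(q)): y = 4
After step 2 (ABS(y)): y = 4
After step 3 (COPY(p, y)): y = 4
After step 4 (INC(q)): y = 4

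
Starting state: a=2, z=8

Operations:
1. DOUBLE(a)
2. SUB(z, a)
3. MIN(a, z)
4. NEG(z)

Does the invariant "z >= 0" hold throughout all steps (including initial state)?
No, violated after step 4

The invariant is violated after step 4.

State at each step:
Initial: a=2, z=8
After step 1: a=4, z=8
After step 2: a=4, z=4
After step 3: a=4, z=4
After step 4: a=4, z=-4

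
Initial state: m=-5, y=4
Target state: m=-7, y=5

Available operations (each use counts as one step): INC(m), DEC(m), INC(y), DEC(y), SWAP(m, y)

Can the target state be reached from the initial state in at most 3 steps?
Yes

Path (3 steps): DEC(m) → DEC(m) → INC(y)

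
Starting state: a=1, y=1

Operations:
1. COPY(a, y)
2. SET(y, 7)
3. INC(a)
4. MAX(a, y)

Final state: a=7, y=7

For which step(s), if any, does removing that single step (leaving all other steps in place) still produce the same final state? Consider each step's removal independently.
Step(s) 1, 3

Testing removal of each single step:
Without step 1: final = a=7, y=7 (same)
Without step 2: final = a=2, y=1 (different)
Without step 3: final = a=7, y=7 (same)
Without step 4: final = a=2, y=7 (different)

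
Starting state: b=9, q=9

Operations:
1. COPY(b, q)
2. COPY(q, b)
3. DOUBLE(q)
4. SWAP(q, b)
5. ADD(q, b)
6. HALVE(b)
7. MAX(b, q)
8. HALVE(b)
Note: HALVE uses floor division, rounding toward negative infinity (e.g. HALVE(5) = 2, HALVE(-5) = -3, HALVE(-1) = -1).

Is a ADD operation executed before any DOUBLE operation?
No

First ADD: step 5
First DOUBLE: step 3
Since 5 > 3, DOUBLE comes first.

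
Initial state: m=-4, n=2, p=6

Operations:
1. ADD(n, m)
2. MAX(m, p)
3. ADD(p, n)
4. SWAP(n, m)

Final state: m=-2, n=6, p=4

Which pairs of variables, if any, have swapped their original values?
None

Comparing initial and final values:
n: 2 → 6
m: -4 → -2
p: 6 → 4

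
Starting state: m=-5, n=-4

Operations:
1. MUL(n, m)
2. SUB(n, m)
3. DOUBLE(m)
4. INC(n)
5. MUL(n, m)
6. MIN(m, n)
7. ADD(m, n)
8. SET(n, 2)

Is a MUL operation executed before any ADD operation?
Yes

First MUL: step 1
First ADD: step 7
Since 1 < 7, MUL comes first.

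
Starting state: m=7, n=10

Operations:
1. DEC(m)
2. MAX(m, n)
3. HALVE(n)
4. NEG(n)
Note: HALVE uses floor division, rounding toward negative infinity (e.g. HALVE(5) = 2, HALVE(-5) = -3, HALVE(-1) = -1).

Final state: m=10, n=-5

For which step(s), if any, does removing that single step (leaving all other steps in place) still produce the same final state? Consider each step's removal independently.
Step(s) 1

Testing removal of each single step:
Without step 1: final = m=10, n=-5 (same)
Without step 2: final = m=6, n=-5 (different)
Without step 3: final = m=10, n=-10 (different)
Without step 4: final = m=10, n=5 (different)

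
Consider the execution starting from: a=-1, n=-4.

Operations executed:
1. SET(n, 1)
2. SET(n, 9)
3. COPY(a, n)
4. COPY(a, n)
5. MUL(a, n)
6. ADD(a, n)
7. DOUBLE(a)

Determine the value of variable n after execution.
n = 9

Tracing execution:
Step 1: SET(n, 1) → n = 1
Step 2: SET(n, 9) → n = 9
Step 3: COPY(a, n) → n = 9
Step 4: COPY(a, n) → n = 9
Step 5: MUL(a, n) → n = 9
Step 6: ADD(a, n) → n = 9
Step 7: DOUBLE(a) → n = 9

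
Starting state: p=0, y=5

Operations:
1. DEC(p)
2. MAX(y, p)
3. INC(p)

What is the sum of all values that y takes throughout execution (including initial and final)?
20

Values of y at each step:
Initial: y = 5
After step 1: y = 5
After step 2: y = 5
After step 3: y = 5
Sum = 5 + 5 + 5 + 5 = 20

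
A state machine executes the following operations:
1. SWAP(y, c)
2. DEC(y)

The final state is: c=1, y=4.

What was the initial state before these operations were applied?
c=5, y=1

Working backwards:
Final state: c=1, y=4
Before step 2 (DEC(y)): c=1, y=5
Before step 1 (SWAP(y, c)): c=5, y=1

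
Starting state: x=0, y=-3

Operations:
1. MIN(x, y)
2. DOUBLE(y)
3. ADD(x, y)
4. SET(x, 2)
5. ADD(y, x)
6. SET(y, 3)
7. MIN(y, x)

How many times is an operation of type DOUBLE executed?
1

Counting DOUBLE operations:
Step 2: DOUBLE(y) ← DOUBLE
Total: 1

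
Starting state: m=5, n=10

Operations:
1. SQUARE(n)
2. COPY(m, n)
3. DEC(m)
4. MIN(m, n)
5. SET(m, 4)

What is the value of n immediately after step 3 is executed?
n = 100

Tracing n through execution:
Initial: n = 10
After step 1 (SQUARE(n)): n = 100
After step 2 (COPY(m, n)): n = 100
After step 3 (DEC(m)): n = 100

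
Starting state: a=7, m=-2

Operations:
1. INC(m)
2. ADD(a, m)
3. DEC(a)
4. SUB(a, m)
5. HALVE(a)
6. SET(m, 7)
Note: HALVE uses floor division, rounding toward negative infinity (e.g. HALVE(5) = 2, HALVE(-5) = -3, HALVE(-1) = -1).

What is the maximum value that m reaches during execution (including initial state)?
7

Values of m at each step:
Initial: m = -2
After step 1: m = -1
After step 2: m = -1
After step 3: m = -1
After step 4: m = -1
After step 5: m = -1
After step 6: m = 7 ← maximum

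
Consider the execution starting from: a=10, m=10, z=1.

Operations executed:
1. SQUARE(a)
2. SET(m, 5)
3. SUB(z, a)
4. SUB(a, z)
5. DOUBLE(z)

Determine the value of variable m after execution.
m = 5

Tracing execution:
Step 1: SQUARE(a) → m = 10
Step 2: SET(m, 5) → m = 5
Step 3: SUB(z, a) → m = 5
Step 4: SUB(a, z) → m = 5
Step 5: DOUBLE(z) → m = 5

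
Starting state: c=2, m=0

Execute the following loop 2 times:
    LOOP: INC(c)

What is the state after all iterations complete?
c=4, m=0

Iteration trace:
Start: c=2, m=0
After iteration 1: c=3, m=0
After iteration 2: c=4, m=0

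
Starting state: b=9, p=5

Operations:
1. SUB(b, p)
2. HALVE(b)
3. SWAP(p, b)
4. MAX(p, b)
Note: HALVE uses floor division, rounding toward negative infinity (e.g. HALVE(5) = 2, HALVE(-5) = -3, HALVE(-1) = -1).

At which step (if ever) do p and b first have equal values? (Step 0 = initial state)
Step 4

p and b first become equal after step 4.

Comparing values at each step:
Initial: p=5, b=9
After step 1: p=5, b=4
After step 2: p=5, b=2
After step 3: p=2, b=5
After step 4: p=5, b=5 ← equal!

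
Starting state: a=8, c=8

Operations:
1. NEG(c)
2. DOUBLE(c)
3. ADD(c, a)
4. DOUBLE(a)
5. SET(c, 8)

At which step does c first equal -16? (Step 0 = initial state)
Step 2

Tracing c:
Initial: c = 8
After step 1: c = -8
After step 2: c = -16 ← first occurrence
After step 3: c = -8
After step 4: c = -8
After step 5: c = 8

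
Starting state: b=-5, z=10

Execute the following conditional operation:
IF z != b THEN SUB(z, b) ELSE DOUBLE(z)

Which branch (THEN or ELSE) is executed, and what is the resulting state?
Branch: THEN, Final state: b=-5, z=15

Evaluating condition: z != b
z = 10, b = -5
Condition is True, so THEN branch executes
After SUB(z, b): b=-5, z=15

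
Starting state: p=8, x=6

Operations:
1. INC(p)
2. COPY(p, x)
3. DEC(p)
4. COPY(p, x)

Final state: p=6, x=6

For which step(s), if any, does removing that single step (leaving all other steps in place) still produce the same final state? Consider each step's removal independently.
Step(s) 1, 2, 3

Testing removal of each single step:
Without step 1: final = p=6, x=6 (same)
Without step 2: final = p=6, x=6 (same)
Without step 3: final = p=6, x=6 (same)
Without step 4: final = p=5, x=6 (different)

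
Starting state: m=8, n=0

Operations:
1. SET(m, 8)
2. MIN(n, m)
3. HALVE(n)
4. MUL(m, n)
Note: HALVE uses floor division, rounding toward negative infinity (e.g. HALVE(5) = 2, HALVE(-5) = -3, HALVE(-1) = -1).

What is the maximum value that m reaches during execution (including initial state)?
8

Values of m at each step:
Initial: m = 8 ← maximum
After step 1: m = 8
After step 2: m = 8
After step 3: m = 8
After step 4: m = 0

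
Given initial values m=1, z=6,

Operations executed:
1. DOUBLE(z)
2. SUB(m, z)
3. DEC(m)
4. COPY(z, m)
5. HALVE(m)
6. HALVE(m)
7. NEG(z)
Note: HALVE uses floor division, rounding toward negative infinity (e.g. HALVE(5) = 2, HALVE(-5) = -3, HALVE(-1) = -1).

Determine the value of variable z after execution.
z = 12

Tracing execution:
Step 1: DOUBLE(z) → z = 12
Step 2: SUB(m, z) → z = 12
Step 3: DEC(m) → z = 12
Step 4: COPY(z, m) → z = -12
Step 5: HALVE(m) → z = -12
Step 6: HALVE(m) → z = -12
Step 7: NEG(z) → z = 12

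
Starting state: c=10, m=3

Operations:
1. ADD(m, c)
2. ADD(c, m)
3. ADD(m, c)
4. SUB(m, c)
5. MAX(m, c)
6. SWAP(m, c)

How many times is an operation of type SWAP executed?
1

Counting SWAP operations:
Step 6: SWAP(m, c) ← SWAP
Total: 1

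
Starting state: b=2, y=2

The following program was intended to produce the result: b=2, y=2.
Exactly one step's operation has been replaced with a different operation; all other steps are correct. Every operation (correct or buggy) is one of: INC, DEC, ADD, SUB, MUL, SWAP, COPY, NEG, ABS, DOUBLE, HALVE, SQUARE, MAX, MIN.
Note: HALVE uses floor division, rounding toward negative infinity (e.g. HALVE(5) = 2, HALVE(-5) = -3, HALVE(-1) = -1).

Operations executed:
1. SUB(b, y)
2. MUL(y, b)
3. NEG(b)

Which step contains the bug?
Step 2

Trace with buggy code:
Initial: b=2, y=2
After step 1: b=0, y=2
After step 2: b=0, y=0
After step 3: b=0, y=0
Actual final b=0, y=0 ≠ expected b=2, y=2.
Step 2 is the only position where a single-operation replacement can produce the expected result.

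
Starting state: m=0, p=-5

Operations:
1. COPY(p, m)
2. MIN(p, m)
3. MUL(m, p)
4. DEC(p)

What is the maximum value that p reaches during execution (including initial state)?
0

Values of p at each step:
Initial: p = -5
After step 1: p = 0 ← maximum
After step 2: p = 0
After step 3: p = 0
After step 4: p = -1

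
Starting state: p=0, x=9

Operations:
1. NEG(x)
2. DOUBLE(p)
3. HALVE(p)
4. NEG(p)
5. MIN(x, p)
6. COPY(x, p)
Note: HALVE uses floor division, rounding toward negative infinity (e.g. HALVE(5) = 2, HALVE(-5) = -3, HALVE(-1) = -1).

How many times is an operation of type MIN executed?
1

Counting MIN operations:
Step 5: MIN(x, p) ← MIN
Total: 1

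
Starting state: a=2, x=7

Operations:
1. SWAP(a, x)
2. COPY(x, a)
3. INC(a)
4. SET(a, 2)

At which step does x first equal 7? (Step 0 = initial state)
Step 0

Tracing x:
Initial: x = 7 ← first occurrence
After step 1: x = 2
After step 2: x = 7
After step 3: x = 7
After step 4: x = 7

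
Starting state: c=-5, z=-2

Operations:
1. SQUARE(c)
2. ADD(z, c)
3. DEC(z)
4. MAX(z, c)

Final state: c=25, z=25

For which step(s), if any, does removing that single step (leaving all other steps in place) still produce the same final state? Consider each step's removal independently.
Step(s) 2, 3

Testing removal of each single step:
Without step 1: final = c=-5, z=-5 (different)
Without step 2: final = c=25, z=25 (same)
Without step 3: final = c=25, z=25 (same)
Without step 4: final = c=25, z=22 (different)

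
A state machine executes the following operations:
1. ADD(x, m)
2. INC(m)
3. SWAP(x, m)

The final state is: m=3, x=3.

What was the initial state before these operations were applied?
m=2, x=1

Working backwards:
Final state: m=3, x=3
Before step 3 (SWAP(x, m)): m=3, x=3
Before step 2 (INC(m)): m=2, x=3
Before step 1 (ADD(x, m)): m=2, x=1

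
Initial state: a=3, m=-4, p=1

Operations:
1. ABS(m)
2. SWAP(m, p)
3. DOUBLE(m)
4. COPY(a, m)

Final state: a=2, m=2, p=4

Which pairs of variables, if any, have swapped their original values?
None

Comparing initial and final values:
p: 1 → 4
m: -4 → 2
a: 3 → 2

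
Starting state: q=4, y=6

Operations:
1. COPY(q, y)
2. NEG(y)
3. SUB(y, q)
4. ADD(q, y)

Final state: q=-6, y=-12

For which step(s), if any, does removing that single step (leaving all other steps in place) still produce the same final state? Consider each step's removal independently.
None - removing any single step changes the final result

Testing removal of each single step:
Without step 1: final = q=-6, y=-10 (different)
Without step 2: final = q=6, y=0 (different)
Without step 3: final = q=0, y=-6 (different)
Without step 4: final = q=6, y=-12 (different)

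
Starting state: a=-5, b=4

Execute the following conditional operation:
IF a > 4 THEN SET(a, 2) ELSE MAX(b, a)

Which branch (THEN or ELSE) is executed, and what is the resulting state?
Branch: ELSE, Final state: a=-5, b=4

Evaluating condition: a > 4
a = -5
Condition is False, so ELSE branch executes
After MAX(b, a): a=-5, b=4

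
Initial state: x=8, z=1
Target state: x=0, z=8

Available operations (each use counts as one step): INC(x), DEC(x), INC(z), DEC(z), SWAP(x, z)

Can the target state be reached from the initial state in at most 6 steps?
Yes

Path (2 steps): DEC(z) → SWAP(x, z)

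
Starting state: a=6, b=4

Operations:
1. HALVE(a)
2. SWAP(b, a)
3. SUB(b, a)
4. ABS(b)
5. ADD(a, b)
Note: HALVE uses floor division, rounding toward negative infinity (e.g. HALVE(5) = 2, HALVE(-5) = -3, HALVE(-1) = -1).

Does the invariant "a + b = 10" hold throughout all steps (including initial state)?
No, violated after step 1

The invariant is violated after step 1.

State at each step:
Initial: a=6, b=4
After step 1: a=3, b=4
After step 2: a=4, b=3
After step 3: a=4, b=-1
After step 4: a=4, b=1
After step 5: a=5, b=1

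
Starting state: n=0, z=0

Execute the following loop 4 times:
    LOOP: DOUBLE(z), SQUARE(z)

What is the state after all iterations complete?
n=0, z=0

Iteration trace:
Start: n=0, z=0
After iteration 1: n=0, z=0
After iteration 2: n=0, z=0
After iteration 3: n=0, z=0
After iteration 4: n=0, z=0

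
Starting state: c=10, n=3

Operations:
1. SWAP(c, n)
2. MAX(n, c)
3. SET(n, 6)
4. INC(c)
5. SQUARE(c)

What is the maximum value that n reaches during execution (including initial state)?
10

Values of n at each step:
Initial: n = 3
After step 1: n = 10 ← maximum
After step 2: n = 10
After step 3: n = 6
After step 4: n = 6
After step 5: n = 6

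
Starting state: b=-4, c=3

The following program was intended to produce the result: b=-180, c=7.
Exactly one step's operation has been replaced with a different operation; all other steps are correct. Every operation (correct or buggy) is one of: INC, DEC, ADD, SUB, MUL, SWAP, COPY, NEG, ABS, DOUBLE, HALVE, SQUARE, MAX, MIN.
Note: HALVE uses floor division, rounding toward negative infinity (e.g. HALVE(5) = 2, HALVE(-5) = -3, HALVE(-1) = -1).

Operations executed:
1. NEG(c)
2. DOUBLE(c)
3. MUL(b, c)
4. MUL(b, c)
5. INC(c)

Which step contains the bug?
Step 1

Trace with buggy code:
Initial: b=-4, c=3
After step 1: b=-4, c=-3
After step 2: b=-4, c=-6
After step 3: b=24, c=-6
After step 4: b=-144, c=-6
After step 5: b=-144, c=-5
Actual final b=-144, c=-5 ≠ expected b=-180, c=7.
Step 1 is the only position where a single-operation replacement can produce the expected result.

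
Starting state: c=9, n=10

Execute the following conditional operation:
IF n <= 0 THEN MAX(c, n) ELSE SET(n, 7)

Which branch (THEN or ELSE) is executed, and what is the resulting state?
Branch: ELSE, Final state: c=9, n=7

Evaluating condition: n <= 0
n = 10
Condition is False, so ELSE branch executes
After SET(n, 7): c=9, n=7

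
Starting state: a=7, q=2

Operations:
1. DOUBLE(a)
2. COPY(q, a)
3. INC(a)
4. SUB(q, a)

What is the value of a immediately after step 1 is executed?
a = 14

Tracing a through execution:
Initial: a = 7
After step 1 (DOUBLE(a)): a = 14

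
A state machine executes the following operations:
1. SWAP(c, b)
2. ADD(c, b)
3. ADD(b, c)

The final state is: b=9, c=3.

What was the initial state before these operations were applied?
b=-3, c=6

Working backwards:
Final state: b=9, c=3
Before step 3 (ADD(b, c)): b=6, c=3
Before step 2 (ADD(c, b)): b=6, c=-3
Before step 1 (SWAP(c, b)): b=-3, c=6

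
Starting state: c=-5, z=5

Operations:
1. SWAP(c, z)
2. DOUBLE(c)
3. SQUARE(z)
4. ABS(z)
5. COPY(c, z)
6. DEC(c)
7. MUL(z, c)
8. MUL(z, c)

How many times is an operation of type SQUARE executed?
1

Counting SQUARE operations:
Step 3: SQUARE(z) ← SQUARE
Total: 1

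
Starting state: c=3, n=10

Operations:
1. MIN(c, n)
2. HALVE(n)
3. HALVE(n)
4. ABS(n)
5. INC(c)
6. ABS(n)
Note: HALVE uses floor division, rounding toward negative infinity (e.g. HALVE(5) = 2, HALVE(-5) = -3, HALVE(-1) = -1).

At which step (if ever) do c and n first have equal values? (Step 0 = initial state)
Never

c and n never become equal during execution.

Comparing values at each step:
Initial: c=3, n=10
After step 1: c=3, n=10
After step 2: c=3, n=5
After step 3: c=3, n=2
After step 4: c=3, n=2
After step 5: c=4, n=2
After step 6: c=4, n=2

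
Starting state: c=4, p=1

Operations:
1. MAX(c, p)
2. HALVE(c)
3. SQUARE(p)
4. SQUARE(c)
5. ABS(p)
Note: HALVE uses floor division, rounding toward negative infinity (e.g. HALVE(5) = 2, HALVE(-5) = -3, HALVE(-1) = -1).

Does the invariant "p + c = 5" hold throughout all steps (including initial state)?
No, violated after step 2

The invariant is violated after step 2.

State at each step:
Initial: c=4, p=1
After step 1: c=4, p=1
After step 2: c=2, p=1
After step 3: c=2, p=1
After step 4: c=4, p=1
After step 5: c=4, p=1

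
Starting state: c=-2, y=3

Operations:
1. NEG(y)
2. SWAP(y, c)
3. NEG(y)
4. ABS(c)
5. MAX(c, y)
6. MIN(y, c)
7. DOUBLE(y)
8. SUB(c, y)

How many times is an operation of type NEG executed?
2

Counting NEG operations:
Step 1: NEG(y) ← NEG
Step 3: NEG(y) ← NEG
Total: 2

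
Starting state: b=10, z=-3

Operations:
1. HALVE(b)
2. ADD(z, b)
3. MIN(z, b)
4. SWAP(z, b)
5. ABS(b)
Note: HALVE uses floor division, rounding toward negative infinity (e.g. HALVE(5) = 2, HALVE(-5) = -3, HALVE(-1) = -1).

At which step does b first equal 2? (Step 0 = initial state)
Step 4

Tracing b:
Initial: b = 10
After step 1: b = 5
After step 2: b = 5
After step 3: b = 5
After step 4: b = 2 ← first occurrence
After step 5: b = 2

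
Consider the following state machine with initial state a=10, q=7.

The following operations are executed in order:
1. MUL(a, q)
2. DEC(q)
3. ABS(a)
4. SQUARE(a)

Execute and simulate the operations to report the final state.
{a: 4900, q: 6}

Step-by-step execution:
Initial: a=10, q=7
After step 1 (MUL(a, q)): a=70, q=7
After step 2 (DEC(q)): a=70, q=6
After step 3 (ABS(a)): a=70, q=6
After step 4 (SQUARE(a)): a=4900, q=6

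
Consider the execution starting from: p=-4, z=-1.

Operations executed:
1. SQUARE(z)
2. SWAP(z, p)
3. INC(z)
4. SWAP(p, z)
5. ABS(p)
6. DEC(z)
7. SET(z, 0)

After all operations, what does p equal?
p = 3

Tracing execution:
Step 1: SQUARE(z) → p = -4
Step 2: SWAP(z, p) → p = 1
Step 3: INC(z) → p = 1
Step 4: SWAP(p, z) → p = -3
Step 5: ABS(p) → p = 3
Step 6: DEC(z) → p = 3
Step 7: SET(z, 0) → p = 3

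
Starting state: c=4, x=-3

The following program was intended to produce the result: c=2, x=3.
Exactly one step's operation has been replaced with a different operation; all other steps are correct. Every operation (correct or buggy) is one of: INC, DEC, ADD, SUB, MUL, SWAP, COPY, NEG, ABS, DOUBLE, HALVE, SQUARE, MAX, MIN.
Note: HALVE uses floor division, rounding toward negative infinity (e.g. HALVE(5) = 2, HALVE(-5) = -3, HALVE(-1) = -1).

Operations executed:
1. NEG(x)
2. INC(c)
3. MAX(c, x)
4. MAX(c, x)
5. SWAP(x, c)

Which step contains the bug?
Step 5

Trace with buggy code:
Initial: c=4, x=-3
After step 1: c=4, x=3
After step 2: c=5, x=3
After step 3: c=5, x=3
After step 4: c=5, x=3
After step 5: c=3, x=5
Actual final c=3, x=5 ≠ expected c=2, x=3.
Step 5 is the only position where a single-operation replacement can produce the expected result.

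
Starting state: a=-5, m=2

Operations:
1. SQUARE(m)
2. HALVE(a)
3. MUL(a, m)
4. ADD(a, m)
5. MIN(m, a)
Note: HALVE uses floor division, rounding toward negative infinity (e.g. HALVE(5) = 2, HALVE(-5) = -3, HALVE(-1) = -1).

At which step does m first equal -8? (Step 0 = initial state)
Step 5

Tracing m:
Initial: m = 2
After step 1: m = 4
After step 2: m = 4
After step 3: m = 4
After step 4: m = 4
After step 5: m = -8 ← first occurrence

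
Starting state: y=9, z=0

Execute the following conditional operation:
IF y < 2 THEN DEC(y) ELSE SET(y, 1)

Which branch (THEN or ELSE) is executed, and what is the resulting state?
Branch: ELSE, Final state: y=1, z=0

Evaluating condition: y < 2
y = 9
Condition is False, so ELSE branch executes
After SET(y, 1): y=1, z=0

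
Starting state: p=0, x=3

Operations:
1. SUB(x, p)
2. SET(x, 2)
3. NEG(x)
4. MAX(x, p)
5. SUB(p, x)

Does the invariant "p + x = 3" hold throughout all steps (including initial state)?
No, violated after step 2

The invariant is violated after step 2.

State at each step:
Initial: p=0, x=3
After step 1: p=0, x=3
After step 2: p=0, x=2
After step 3: p=0, x=-2
After step 4: p=0, x=0
After step 5: p=0, x=0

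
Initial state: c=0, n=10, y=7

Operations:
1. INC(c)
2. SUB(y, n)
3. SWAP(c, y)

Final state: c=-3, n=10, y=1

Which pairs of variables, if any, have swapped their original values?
None

Comparing initial and final values:
n: 10 → 10
y: 7 → 1
c: 0 → -3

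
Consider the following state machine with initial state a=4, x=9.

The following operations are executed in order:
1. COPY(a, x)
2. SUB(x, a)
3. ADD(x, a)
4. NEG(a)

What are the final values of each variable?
{a: -9, x: 9}

Step-by-step execution:
Initial: a=4, x=9
After step 1 (COPY(a, x)): a=9, x=9
After step 2 (SUB(x, a)): a=9, x=0
After step 3 (ADD(x, a)): a=9, x=9
After step 4 (NEG(a)): a=-9, x=9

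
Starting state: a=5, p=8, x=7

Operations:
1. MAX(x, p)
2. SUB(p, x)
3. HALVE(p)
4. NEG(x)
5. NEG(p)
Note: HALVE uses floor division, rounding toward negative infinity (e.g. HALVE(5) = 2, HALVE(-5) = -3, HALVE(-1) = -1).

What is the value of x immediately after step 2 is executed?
x = 8

Tracing x through execution:
Initial: x = 7
After step 1 (MAX(x, p)): x = 8
After step 2 (SUB(p, x)): x = 8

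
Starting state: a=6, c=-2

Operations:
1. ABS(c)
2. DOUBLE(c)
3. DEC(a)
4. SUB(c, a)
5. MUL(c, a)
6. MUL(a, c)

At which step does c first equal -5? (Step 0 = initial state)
Step 5

Tracing c:
Initial: c = -2
After step 1: c = 2
After step 2: c = 4
After step 3: c = 4
After step 4: c = -1
After step 5: c = -5 ← first occurrence
After step 6: c = -5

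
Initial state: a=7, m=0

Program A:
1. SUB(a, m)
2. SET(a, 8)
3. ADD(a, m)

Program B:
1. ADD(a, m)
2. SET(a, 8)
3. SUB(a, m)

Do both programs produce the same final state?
Yes

Program A final state: a=8, m=0
Program B final state: a=8, m=0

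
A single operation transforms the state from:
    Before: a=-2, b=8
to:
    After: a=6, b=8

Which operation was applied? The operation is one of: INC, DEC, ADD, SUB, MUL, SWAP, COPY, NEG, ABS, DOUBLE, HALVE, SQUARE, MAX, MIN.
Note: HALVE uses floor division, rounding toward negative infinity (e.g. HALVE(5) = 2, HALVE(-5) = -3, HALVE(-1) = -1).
ADD(a, b)

Analyzing the change:
Before: a=-2, b=8
After: a=6, b=8
Variable a changed from -2 to 6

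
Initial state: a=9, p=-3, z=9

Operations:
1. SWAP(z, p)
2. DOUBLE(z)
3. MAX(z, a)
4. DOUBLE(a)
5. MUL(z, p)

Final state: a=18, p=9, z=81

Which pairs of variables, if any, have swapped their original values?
None

Comparing initial and final values:
a: 9 → 18
p: -3 → 9
z: 9 → 81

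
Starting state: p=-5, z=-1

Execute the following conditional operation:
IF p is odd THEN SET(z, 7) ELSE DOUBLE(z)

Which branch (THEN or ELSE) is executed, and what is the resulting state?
Branch: THEN, Final state: p=-5, z=7

Evaluating condition: p is odd
Condition is True, so THEN branch executes
After SET(z, 7): p=-5, z=7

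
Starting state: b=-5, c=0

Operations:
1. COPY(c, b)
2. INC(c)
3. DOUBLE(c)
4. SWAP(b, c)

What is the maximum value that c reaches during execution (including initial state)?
0

Values of c at each step:
Initial: c = 0 ← maximum
After step 1: c = -5
After step 2: c = -4
After step 3: c = -8
After step 4: c = -5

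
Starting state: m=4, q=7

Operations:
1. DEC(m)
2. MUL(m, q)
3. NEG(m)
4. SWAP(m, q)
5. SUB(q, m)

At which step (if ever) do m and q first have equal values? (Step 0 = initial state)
Never

m and q never become equal during execution.

Comparing values at each step:
Initial: m=4, q=7
After step 1: m=3, q=7
After step 2: m=21, q=7
After step 3: m=-21, q=7
After step 4: m=7, q=-21
After step 5: m=7, q=-28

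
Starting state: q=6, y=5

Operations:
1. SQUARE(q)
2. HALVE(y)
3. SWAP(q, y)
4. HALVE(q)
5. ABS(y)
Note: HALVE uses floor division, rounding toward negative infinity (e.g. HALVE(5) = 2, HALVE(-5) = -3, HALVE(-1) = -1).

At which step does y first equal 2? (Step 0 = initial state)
Step 2

Tracing y:
Initial: y = 5
After step 1: y = 5
After step 2: y = 2 ← first occurrence
After step 3: y = 36
After step 4: y = 36
After step 5: y = 36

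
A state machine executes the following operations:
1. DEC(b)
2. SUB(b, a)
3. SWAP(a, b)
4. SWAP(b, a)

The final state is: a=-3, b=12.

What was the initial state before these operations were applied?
a=-3, b=10

Working backwards:
Final state: a=-3, b=12
Before step 4 (SWAP(b, a)): a=12, b=-3
Before step 3 (SWAP(a, b)): a=-3, b=12
Before step 2 (SUB(b, a)): a=-3, b=9
Before step 1 (DEC(b)): a=-3, b=10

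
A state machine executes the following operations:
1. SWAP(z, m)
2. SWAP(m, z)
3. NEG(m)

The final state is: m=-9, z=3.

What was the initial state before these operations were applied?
m=9, z=3

Working backwards:
Final state: m=-9, z=3
Before step 3 (NEG(m)): m=9, z=3
Before step 2 (SWAP(m, z)): m=3, z=9
Before step 1 (SWAP(z, m)): m=9, z=3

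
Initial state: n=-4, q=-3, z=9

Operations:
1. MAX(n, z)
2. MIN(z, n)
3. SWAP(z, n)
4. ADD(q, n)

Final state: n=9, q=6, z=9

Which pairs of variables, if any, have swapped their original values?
None

Comparing initial and final values:
n: -4 → 9
q: -3 → 6
z: 9 → 9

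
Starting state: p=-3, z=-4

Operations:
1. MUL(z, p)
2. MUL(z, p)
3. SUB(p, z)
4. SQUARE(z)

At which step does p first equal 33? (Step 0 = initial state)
Step 3

Tracing p:
Initial: p = -3
After step 1: p = -3
After step 2: p = -3
After step 3: p = 33 ← first occurrence
After step 4: p = 33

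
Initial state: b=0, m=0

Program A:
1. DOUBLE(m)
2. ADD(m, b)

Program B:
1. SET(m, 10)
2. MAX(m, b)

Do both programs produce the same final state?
No

Program A final state: b=0, m=0
Program B final state: b=0, m=10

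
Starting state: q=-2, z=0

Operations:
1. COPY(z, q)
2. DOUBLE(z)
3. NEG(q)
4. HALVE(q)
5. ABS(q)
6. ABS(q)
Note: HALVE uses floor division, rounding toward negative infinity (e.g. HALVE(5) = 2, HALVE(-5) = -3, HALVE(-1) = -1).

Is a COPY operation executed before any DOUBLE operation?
Yes

First COPY: step 1
First DOUBLE: step 2
Since 1 < 2, COPY comes first.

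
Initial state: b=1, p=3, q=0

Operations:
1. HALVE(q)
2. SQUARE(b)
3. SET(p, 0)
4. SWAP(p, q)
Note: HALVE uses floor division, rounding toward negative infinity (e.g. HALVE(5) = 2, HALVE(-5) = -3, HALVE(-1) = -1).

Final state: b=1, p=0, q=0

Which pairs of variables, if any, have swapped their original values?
None

Comparing initial and final values:
b: 1 → 1
p: 3 → 0
q: 0 → 0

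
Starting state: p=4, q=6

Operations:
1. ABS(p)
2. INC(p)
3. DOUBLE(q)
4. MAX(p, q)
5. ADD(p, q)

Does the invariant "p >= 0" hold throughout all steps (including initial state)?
Yes

The invariant holds at every step.

State at each step:
Initial: p=4, q=6
After step 1: p=4, q=6
After step 2: p=5, q=6
After step 3: p=5, q=12
After step 4: p=12, q=12
After step 5: p=24, q=12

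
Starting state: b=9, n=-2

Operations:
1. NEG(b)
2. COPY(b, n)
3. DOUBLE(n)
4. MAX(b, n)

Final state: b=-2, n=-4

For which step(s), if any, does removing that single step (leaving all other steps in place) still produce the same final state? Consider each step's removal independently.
Step(s) 1, 4

Testing removal of each single step:
Without step 1: final = b=-2, n=-4 (same)
Without step 2: final = b=-4, n=-4 (different)
Without step 3: final = b=-2, n=-2 (different)
Without step 4: final = b=-2, n=-4 (same)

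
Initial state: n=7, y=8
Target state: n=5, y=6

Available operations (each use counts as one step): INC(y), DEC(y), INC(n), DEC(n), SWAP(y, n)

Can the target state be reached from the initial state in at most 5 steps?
Yes

Path (4 steps): DEC(y) → DEC(y) → DEC(n) → DEC(n)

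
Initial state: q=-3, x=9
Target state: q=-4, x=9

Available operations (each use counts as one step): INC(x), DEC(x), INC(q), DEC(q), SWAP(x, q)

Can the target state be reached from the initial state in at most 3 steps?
Yes

Path (1 step): DEC(q)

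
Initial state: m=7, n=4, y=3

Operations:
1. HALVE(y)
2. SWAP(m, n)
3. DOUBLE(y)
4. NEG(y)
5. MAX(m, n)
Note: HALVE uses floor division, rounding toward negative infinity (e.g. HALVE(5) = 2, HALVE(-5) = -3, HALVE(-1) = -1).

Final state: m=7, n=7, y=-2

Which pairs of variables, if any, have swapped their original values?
None

Comparing initial and final values:
y: 3 → -2
m: 7 → 7
n: 4 → 7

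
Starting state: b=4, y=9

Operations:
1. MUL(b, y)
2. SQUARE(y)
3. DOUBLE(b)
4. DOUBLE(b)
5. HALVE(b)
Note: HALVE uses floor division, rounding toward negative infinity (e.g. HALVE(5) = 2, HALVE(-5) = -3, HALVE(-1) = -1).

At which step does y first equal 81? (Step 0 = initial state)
Step 2

Tracing y:
Initial: y = 9
After step 1: y = 9
After step 2: y = 81 ← first occurrence
After step 3: y = 81
After step 4: y = 81
After step 5: y = 81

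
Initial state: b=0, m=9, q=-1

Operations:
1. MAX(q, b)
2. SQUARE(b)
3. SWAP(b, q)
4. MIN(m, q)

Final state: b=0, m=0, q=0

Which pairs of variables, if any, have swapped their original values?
None

Comparing initial and final values:
m: 9 → 0
b: 0 → 0
q: -1 → 0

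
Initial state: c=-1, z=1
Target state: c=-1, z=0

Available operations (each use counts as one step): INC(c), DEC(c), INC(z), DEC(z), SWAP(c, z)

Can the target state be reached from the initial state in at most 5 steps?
Yes

Path (1 step): DEC(z)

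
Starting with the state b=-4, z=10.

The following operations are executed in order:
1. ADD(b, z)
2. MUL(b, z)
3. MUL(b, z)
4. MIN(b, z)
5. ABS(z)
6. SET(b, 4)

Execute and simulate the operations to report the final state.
{b: 4, z: 10}

Step-by-step execution:
Initial: b=-4, z=10
After step 1 (ADD(b, z)): b=6, z=10
After step 2 (MUL(b, z)): b=60, z=10
After step 3 (MUL(b, z)): b=600, z=10
After step 4 (MIN(b, z)): b=10, z=10
After step 5 (ABS(z)): b=10, z=10
After step 6 (SET(b, 4)): b=4, z=10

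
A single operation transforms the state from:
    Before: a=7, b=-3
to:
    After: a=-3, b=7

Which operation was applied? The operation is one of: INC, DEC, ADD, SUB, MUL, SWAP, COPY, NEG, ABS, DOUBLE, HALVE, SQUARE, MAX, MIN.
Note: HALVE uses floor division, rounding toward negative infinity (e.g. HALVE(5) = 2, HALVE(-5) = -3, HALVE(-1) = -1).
SWAP(b, a)

Analyzing the change:
Before: a=7, b=-3
After: a=-3, b=7
Variable b changed from -3 to 7
Variable a changed from 7 to -3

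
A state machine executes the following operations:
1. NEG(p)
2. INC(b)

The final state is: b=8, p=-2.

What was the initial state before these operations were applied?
b=7, p=2

Working backwards:
Final state: b=8, p=-2
Before step 2 (INC(b)): b=7, p=-2
Before step 1 (NEG(p)): b=7, p=2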